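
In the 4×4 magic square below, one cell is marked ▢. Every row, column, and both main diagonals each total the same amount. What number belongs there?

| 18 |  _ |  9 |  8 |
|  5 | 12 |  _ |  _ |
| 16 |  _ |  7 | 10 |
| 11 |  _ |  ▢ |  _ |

20

Column 1 is complete and sums to 50; that is the magic constant.
Using row 1: 18 + 9 + 8 + ? → (1,2) = 50 − 35 = 15.
Row 3: 16 + 7 + 10 + ? = 50, so (3,2) = 17.
Using column 2: 15 + 12 + 17 + ? → (4,2) = 50 − 44 = 6.
Main diagonal: 18 + 12 + 7 + ? = 50, so (4,4) = 13.
Anti-diagonal must total 50; the given cells sum to 36, so (2,3) = 14.
Using row 2: 5 + 12 + 14 + ? → (2,4) = 50 − 31 = 19.
Row 4 must total 50; the given cells sum to 30, so (4,3) = 20.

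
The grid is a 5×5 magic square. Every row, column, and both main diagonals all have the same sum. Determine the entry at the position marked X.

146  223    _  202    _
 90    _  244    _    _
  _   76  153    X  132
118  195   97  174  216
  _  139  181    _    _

Row 4 is complete and sums to 800; that is the magic constant.
The remaining cell in column 2 is (2,2) = 800 − 633 = 167.
From column 3, 800 − (244 + 153 + 97 + 181) gives (1,3) = 125.
The remaining cell in main diagonal is (5,5) = 800 − 640 = 160.
Row 1: 146 + 223 + 125 + 202 + ? = 800, so (1,5) = 104.
Column 5: 104 + 132 + 216 + 160 + ? = 800, so (2,5) = 188.
Row 2 needs 800; the known cells sum to 689, so (2,4) = 111.
Anti-diagonal: 104 + 111 + 153 + 195 + ? = 800, so (5,1) = 237.
The remaining cell in row 5 is (5,4) = 800 − 717 = 83.
Column 1 must total 800; the given cells sum to 591, so (3,1) = 209.
Column 4 must total 800; the given cells sum to 570, so (3,4) = 230.

230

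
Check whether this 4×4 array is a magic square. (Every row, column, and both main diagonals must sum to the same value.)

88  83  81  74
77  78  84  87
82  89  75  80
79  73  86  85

No — row 2 sums to 326 but column 2 sums to 323.

Row 1: 88 + 83 + 81 + 74 = 326.
Row 2: 77 + 78 + 84 + 87 = 326.
Row 3: 82 + 89 + 75 + 80 = 326.
Row 4: 79 + 73 + 86 + 85 = 323.
Column 1: 88 + 77 + 82 + 79 = 326.
Column 2: 83 + 78 + 89 + 73 = 323.
Column 3: 81 + 84 + 75 + 86 = 326.
Column 4: 74 + 87 + 80 + 85 = 326.
Main diagonal: 88 + 78 + 75 + 85 = 326.
Anti-diagonal: 74 + 84 + 89 + 79 = 326.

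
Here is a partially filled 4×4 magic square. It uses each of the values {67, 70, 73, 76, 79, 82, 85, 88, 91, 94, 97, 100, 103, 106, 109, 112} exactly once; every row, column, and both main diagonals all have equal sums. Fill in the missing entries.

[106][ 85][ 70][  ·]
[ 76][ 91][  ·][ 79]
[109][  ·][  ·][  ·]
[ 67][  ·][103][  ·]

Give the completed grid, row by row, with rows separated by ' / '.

The 16 entries sum to 1432, so each line sums to 1432/4 = 358.
Using row 1: 106 + 85 + 70 + ? → (1,4) = 358 − 261 = 97.
Row 2 needs 358; the known cells sum to 246, so (2,3) = 112.
From column 3, 358 − (70 + 112 + 103) gives (3,3) = 73.
Main diagonal must total 358; the given cells sum to 270, so (4,4) = 88.
The remaining cell in anti-diagonal is (3,2) = 358 − 276 = 82.
Row 3: 109 + 82 + 73 + ? = 358, so (3,4) = 94.
From row 4, 358 − (67 + 103 + 88) gives (4,2) = 100.

106 85 70 97 / 76 91 112 79 / 109 82 73 94 / 67 100 103 88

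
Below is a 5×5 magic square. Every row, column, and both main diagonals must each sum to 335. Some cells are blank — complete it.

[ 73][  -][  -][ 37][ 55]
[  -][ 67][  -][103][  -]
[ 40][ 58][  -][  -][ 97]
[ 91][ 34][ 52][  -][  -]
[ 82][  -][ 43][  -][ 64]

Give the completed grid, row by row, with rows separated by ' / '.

73 76 94 37 55 / 49 67 85 103 31 / 40 58 61 79 97 / 91 34 52 70 88 / 82 100 43 46 64

From column 1, 335 − (73 + 40 + 91 + 82) gives (2,1) = 49.
Anti-diagonal needs 335; the known cells sum to 274, so (3,3) = 61.
Row 3 needs 335; the known cells sum to 256, so (3,4) = 79.
Main diagonal needs 335; the known cells sum to 265, so (4,4) = 70.
Row 4 must total 335; the given cells sum to 247, so (4,5) = 88.
Column 4 must total 335; the given cells sum to 289, so (5,4) = 46.
Column 5 must total 335; the given cells sum to 304, so (2,5) = 31.
Using row 2: 49 + 67 + 103 + 31 + ? → (2,3) = 335 − 250 = 85.
Row 5 needs 335; the known cells sum to 235, so (5,2) = 100.
Column 2 must total 335; the given cells sum to 259, so (1,2) = 76.
Column 3 must total 335; the given cells sum to 241, so (1,3) = 94.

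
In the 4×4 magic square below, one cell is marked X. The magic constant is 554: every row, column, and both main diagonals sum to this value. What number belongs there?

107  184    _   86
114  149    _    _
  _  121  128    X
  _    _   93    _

The remaining cell in row 1 is (1,3) = 554 − 377 = 177.
Using column 2: 184 + 149 + 121 + ? → (4,2) = 554 − 454 = 100.
The remaining cell in column 3 is (2,3) = 554 − 398 = 156.
Using main diagonal: 107 + 149 + 128 + ? → (4,4) = 554 − 384 = 170.
Anti-diagonal: 86 + 156 + 121 + ? = 554, so (4,1) = 191.
From row 2, 554 − (114 + 149 + 156) gives (2,4) = 135.
Using column 1: 107 + 114 + 191 + ? → (3,1) = 554 − 412 = 142.
From column 4, 554 − (86 + 135 + 170) gives (3,4) = 163.

163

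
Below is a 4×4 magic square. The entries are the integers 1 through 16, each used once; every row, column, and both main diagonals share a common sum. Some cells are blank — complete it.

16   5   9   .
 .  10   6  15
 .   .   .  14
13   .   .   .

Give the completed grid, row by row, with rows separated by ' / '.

The entries are 1 through 16, which sum to 136, so each line sums to 136/4 = 34.
Using row 1: 16 + 5 + 9 + ? → (1,4) = 34 − 30 = 4.
Using row 2: 10 + 6 + 15 + ? → (2,1) = 34 − 31 = 3.
Column 1 must total 34; the given cells sum to 32, so (3,1) = 2.
Column 4: 4 + 15 + 14 + ? = 34, so (4,4) = 1.
From main diagonal, 34 − (16 + 10 + 1) gives (3,3) = 7.
From anti-diagonal, 34 − (4 + 6 + 13) gives (3,2) = 11.
Using column 2: 5 + 10 + 11 + ? → (4,2) = 34 − 26 = 8.
Column 3: 9 + 6 + 7 + ? = 34, so (4,3) = 12.

16 5 9 4 / 3 10 6 15 / 2 11 7 14 / 13 8 12 1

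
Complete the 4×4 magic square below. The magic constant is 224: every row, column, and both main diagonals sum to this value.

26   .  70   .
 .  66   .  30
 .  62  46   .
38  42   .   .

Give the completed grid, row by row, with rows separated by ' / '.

Column 2 needs 224; the known cells sum to 170, so (1,2) = 54.
From main diagonal, 224 − (26 + 66 + 46) gives (4,4) = 86.
The remaining cell in row 1 is (1,4) = 224 − 150 = 74.
Using row 4: 38 + 42 + 86 + ? → (4,3) = 224 − 166 = 58.
Column 3: 70 + 46 + 58 + ? = 224, so (2,3) = 50.
Column 4: 74 + 30 + 86 + ? = 224, so (3,4) = 34.
Row 2 needs 224; the known cells sum to 146, so (2,1) = 78.
The remaining cell in row 3 is (3,1) = 224 − 142 = 82.

26 54 70 74 / 78 66 50 30 / 82 62 46 34 / 38 42 58 86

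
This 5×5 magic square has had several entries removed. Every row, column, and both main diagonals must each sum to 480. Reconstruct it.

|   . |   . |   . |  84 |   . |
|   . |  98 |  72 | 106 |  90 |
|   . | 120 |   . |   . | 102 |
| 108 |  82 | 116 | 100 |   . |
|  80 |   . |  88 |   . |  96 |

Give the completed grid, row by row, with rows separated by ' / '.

Row 2 needs 480; the known cells sum to 366, so (2,1) = 114.
Row 4 must total 480; the given cells sum to 406, so (4,5) = 74.
Column 5 needs 480; the known cells sum to 362, so (1,5) = 118.
Anti-diagonal needs 480; the known cells sum to 386, so (3,3) = 94.
The remaining cell in column 3 is (1,3) = 480 − 370 = 110.
Main diagonal needs 480; the known cells sum to 388, so (1,1) = 92.
Row 1 must total 480; the given cells sum to 404, so (1,2) = 76.
Column 1 must total 480; the given cells sum to 394, so (3,1) = 86.
Using column 2: 76 + 98 + 120 + 82 + ? → (5,2) = 480 − 376 = 104.
Row 3: 86 + 120 + 94 + 102 + ? = 480, so (3,4) = 78.
Row 5 must total 480; the given cells sum to 368, so (5,4) = 112.

92 76 110 84 118 / 114 98 72 106 90 / 86 120 94 78 102 / 108 82 116 100 74 / 80 104 88 112 96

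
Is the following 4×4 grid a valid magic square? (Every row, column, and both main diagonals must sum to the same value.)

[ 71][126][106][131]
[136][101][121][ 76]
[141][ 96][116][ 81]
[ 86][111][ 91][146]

Yes

Row 1: 71 + 126 + 106 + 131 = 434.
Row 2: 136 + 101 + 121 + 76 = 434.
Row 3: 141 + 96 + 116 + 81 = 434.
Row 4: 86 + 111 + 91 + 146 = 434.
Column 1: 71 + 136 + 141 + 86 = 434.
Column 2: 126 + 101 + 96 + 111 = 434.
Column 3: 106 + 121 + 116 + 91 = 434.
Column 4: 131 + 76 + 81 + 146 = 434.
Main diagonal: 71 + 101 + 116 + 146 = 434.
Anti-diagonal: 131 + 121 + 96 + 86 = 434.
All lines sum to 434.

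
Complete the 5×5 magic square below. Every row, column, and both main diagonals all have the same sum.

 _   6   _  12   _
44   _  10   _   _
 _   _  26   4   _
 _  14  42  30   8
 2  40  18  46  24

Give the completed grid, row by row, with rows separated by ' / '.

Row 5 is already complete: 2 + 40 + 18 + 46 + 24 = 130, so that is the magic constant.
Row 4 needs 130; the known cells sum to 94, so (4,1) = 36.
Using column 3: 10 + 26 + 42 + 18 + ? → (1,3) = 130 − 96 = 34.
Column 4: 12 + 4 + 30 + 46 + ? = 130, so (2,4) = 38.
Anti-diagonal needs 130; the known cells sum to 80, so (1,5) = 50.
From row 1, 130 − (6 + 34 + 12 + 50) gives (1,1) = 28.
From column 1, 130 − (28 + 44 + 36 + 2) gives (3,1) = 20.
From main diagonal, 130 − (28 + 26 + 30 + 24) gives (2,2) = 22.
From row 2, 130 − (44 + 22 + 10 + 38) gives (2,5) = 16.
Column 2 needs 130; the known cells sum to 82, so (3,2) = 48.
The remaining cell in column 5 is (3,5) = 130 − 98 = 32.

28 6 34 12 50 / 44 22 10 38 16 / 20 48 26 4 32 / 36 14 42 30 8 / 2 40 18 46 24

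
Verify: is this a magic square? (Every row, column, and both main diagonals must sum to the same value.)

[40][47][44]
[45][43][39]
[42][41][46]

No — column 1 sums to 127 but row 3 sums to 129.

Row 1: 40 + 47 + 44 = 131.
Row 2: 45 + 43 + 39 = 127.
Row 3: 42 + 41 + 46 = 129.
Column 1: 40 + 45 + 42 = 127.
Column 2: 47 + 43 + 41 = 131.
Column 3: 44 + 39 + 46 = 129.
Main diagonal: 40 + 43 + 46 = 129.
Anti-diagonal: 44 + 43 + 42 = 129.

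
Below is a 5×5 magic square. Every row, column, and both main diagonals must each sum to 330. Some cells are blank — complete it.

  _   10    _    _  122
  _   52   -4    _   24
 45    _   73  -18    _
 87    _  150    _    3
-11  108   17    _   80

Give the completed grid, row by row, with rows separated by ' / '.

66 10 94 38 122 / 143 52 -4 115 24 / 45 129 73 -18 101 / 87 31 150 59 3 / -11 108 17 136 80

Row 5: -11 + 108 + 17 + 80 + ? = 330, so (5,4) = 136.
From column 3, 330 − (-4 + 73 + 150 + 17) gives (1,3) = 94.
Column 5: 122 + 24 + 3 + 80 + ? = 330, so (3,5) = 101.
Row 3 needs 330; the known cells sum to 201, so (3,2) = 129.
Column 2 must total 330; the given cells sum to 299, so (4,2) = 31.
Using anti-diagonal: 122 + 73 + 31 + (-11) + ? → (2,4) = 330 − 215 = 115.
From row 2, 330 − (52 + (-4) + 115 + 24) gives (2,1) = 143.
From row 4, 330 − (87 + 31 + 150 + 3) gives (4,4) = 59.
From column 1, 330 − (143 + 45 + 87 + (-11)) gives (1,1) = 66.
Column 4 must total 330; the given cells sum to 292, so (1,4) = 38.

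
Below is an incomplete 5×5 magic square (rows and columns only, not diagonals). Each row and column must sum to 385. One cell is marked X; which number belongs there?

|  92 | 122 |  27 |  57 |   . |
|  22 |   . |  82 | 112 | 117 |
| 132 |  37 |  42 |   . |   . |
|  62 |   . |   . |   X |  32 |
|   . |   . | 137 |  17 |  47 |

Row 1 must total 385; the given cells sum to 298, so (1,5) = 87.
From row 2, 385 − (22 + 82 + 112 + 117) gives (2,2) = 52.
Column 1 needs 385; the known cells sum to 308, so (5,1) = 77.
Column 3 needs 385; the known cells sum to 288, so (4,3) = 97.
Using column 5: 87 + 117 + 32 + 47 + ? → (3,5) = 385 − 283 = 102.
The remaining cell in row 3 is (3,4) = 385 − 313 = 72.
Row 5 needs 385; the known cells sum to 278, so (5,2) = 107.
Column 2 must total 385; the given cells sum to 318, so (4,2) = 67.
Column 4 must total 385; the given cells sum to 258, so (4,4) = 127.

127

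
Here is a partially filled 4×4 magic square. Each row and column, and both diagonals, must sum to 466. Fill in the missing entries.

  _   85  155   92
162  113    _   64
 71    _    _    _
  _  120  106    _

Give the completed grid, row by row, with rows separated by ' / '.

Row 1: 85 + 155 + 92 + ? = 466, so (1,1) = 134.
The remaining cell in row 2 is (2,3) = 466 − 339 = 127.
From column 1, 466 − (134 + 162 + 71) gives (4,1) = 99.
From column 2, 466 − (85 + 113 + 120) gives (3,2) = 148.
Column 3 needs 466; the known cells sum to 388, so (3,3) = 78.
Main diagonal: 134 + 113 + 78 + ? = 466, so (4,4) = 141.
Row 3 must total 466; the given cells sum to 297, so (3,4) = 169.

134 85 155 92 / 162 113 127 64 / 71 148 78 169 / 99 120 106 141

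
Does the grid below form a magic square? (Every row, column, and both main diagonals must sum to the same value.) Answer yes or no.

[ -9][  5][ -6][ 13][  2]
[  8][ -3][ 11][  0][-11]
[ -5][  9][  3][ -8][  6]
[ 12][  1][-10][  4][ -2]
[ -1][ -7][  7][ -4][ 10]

Row 1: -9 + 5 + (-6) + 13 + 2 = 5.
Row 2: 8 + (-3) + 11 + 0 + (-11) = 5.
Row 3: -5 + 9 + 3 + (-8) + 6 = 5.
Row 4: 12 + 1 + (-10) + 4 + (-2) = 5.
Row 5: -1 + (-7) + 7 + (-4) + 10 = 5.
Column 1: -9 + 8 + (-5) + 12 + (-1) = 5.
Column 2: 5 + (-3) + 9 + 1 + (-7) = 5.
Column 3: -6 + 11 + 3 + (-10) + 7 = 5.
Column 4: 13 + 0 + (-8) + 4 + (-4) = 5.
Column 5: 2 + (-11) + 6 + (-2) + 10 = 5.
Main diagonal: -9 + (-3) + 3 + 4 + 10 = 5.
Anti-diagonal: 2 + 0 + 3 + 1 + (-1) = 5.
All lines sum to 5.

Yes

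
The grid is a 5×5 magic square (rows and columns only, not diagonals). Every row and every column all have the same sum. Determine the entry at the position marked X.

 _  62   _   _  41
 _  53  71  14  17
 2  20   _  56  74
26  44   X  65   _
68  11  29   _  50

47

Column 2 is complete and sums to 190; that is the magic constant.
Row 2: 53 + 71 + 14 + 17 + ? = 190, so (2,1) = 35.
Row 3: 2 + 20 + 56 + 74 + ? = 190, so (3,3) = 38.
From row 5, 190 − (68 + 11 + 29 + 50) gives (5,4) = 32.
Column 1 must total 190; the given cells sum to 131, so (1,1) = 59.
Column 4 must total 190; the given cells sum to 167, so (1,4) = 23.
The remaining cell in column 5 is (4,5) = 190 − 182 = 8.
Row 1: 59 + 62 + 23 + 41 + ? = 190, so (1,3) = 5.
Row 4 must total 190; the given cells sum to 143, so (4,3) = 47.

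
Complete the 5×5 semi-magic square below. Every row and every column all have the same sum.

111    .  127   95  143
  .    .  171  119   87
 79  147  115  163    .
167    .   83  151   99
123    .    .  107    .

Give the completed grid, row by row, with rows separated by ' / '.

Column 4 is already complete: 95 + 119 + 163 + 151 + 107 = 635, so that is the magic constant.
Row 1 needs 635; the known cells sum to 476, so (1,2) = 159.
Row 3 must total 635; the given cells sum to 504, so (3,5) = 131.
Using row 4: 167 + 83 + 151 + 99 + ? → (4,2) = 635 − 500 = 135.
Column 1: 111 + 79 + 167 + 123 + ? = 635, so (2,1) = 155.
Column 3: 127 + 171 + 115 + 83 + ? = 635, so (5,3) = 139.
The remaining cell in column 5 is (5,5) = 635 − 460 = 175.
The remaining cell in row 2 is (2,2) = 635 − 532 = 103.
The remaining cell in row 5 is (5,2) = 635 − 544 = 91.

111 159 127 95 143 / 155 103 171 119 87 / 79 147 115 163 131 / 167 135 83 151 99 / 123 91 139 107 175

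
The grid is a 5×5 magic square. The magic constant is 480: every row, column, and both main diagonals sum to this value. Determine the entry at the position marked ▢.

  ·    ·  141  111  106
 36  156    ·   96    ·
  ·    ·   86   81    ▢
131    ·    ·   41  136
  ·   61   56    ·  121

51

From column 4, 480 − (111 + 96 + 81 + 41) gives (5,4) = 151.
Using main diagonal: 156 + 86 + 41 + 121 + ? → (1,1) = 480 − 404 = 76.
Using row 1: 76 + 141 + 111 + 106 + ? → (1,2) = 480 − 434 = 46.
Using row 5: 61 + 56 + 151 + 121 + ? → (5,1) = 480 − 389 = 91.
From column 1, 480 − (76 + 36 + 131 + 91) gives (3,1) = 146.
Anti-diagonal needs 480; the known cells sum to 379, so (4,2) = 101.
Using row 4: 131 + 101 + 41 + 136 + ? → (4,3) = 480 − 409 = 71.
Using column 2: 46 + 156 + 101 + 61 + ? → (3,2) = 480 − 364 = 116.
The remaining cell in column 3 is (2,3) = 480 − 354 = 126.
Row 2 needs 480; the known cells sum to 414, so (2,5) = 66.
Using row 3: 146 + 116 + 86 + 81 + ? → (3,5) = 480 − 429 = 51.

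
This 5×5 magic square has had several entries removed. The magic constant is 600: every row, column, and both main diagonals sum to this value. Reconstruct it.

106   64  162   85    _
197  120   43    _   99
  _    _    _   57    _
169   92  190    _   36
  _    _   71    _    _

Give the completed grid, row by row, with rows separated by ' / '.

106 64 162 85 183 / 197 120 43 141 99 / 78 176 134 57 155 / 169 92 190 113 36 / 50 148 71 204 127

Using row 1: 106 + 64 + 162 + 85 + ? → (1,5) = 600 − 417 = 183.
The remaining cell in row 2 is (2,4) = 600 − 459 = 141.
Row 4: 169 + 92 + 190 + 36 + ? = 600, so (4,4) = 113.
Column 3 needs 600; the known cells sum to 466, so (3,3) = 134.
The remaining cell in column 4 is (5,4) = 600 − 396 = 204.
Main diagonal must total 600; the given cells sum to 473, so (5,5) = 127.
From anti-diagonal, 600 − (183 + 141 + 134 + 92) gives (5,1) = 50.
Row 5: 50 + 71 + 204 + 127 + ? = 600, so (5,2) = 148.
Using column 1: 106 + 197 + 169 + 50 + ? → (3,1) = 600 − 522 = 78.
Column 2: 64 + 120 + 92 + 148 + ? = 600, so (3,2) = 176.
Using column 5: 183 + 99 + 36 + 127 + ? → (3,5) = 600 − 445 = 155.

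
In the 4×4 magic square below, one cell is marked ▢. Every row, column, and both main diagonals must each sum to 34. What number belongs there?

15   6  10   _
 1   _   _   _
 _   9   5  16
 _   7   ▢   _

From row 1, 34 − (15 + 6 + 10) gives (1,4) = 3.
The remaining cell in row 3 is (3,1) = 34 − 30 = 4.
Column 1: 15 + 1 + 4 + ? = 34, so (4,1) = 14.
Using column 2: 6 + 9 + 7 + ? → (2,2) = 34 − 22 = 12.
Main diagonal must total 34; the given cells sum to 32, so (4,4) = 2.
The remaining cell in anti-diagonal is (2,3) = 34 − 26 = 8.
Using row 2: 1 + 12 + 8 + ? → (2,4) = 34 − 21 = 13.
Using row 4: 14 + 7 + 2 + ? → (4,3) = 34 − 23 = 11.

11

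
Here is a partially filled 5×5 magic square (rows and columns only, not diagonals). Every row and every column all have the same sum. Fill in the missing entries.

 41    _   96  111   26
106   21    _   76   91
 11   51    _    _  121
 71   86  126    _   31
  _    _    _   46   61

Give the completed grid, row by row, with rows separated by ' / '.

41 56 96 111 26 / 106 21 36 76 91 / 11 51 66 81 121 / 71 86 126 16 31 / 101 116 6 46 61

Column 5 is already complete: 26 + 91 + 121 + 31 + 61 = 330, so that is the magic constant.
From row 1, 330 − (41 + 96 + 111 + 26) gives (1,2) = 56.
The remaining cell in row 2 is (2,3) = 330 − 294 = 36.
Row 4 needs 330; the known cells sum to 314, so (4,4) = 16.
Column 1 needs 330; the known cells sum to 229, so (5,1) = 101.
Column 2: 56 + 21 + 51 + 86 + ? = 330, so (5,2) = 116.
Column 4: 111 + 76 + 16 + 46 + ? = 330, so (3,4) = 81.
Row 3: 11 + 51 + 81 + 121 + ? = 330, so (3,3) = 66.
Row 5 needs 330; the known cells sum to 324, so (5,3) = 6.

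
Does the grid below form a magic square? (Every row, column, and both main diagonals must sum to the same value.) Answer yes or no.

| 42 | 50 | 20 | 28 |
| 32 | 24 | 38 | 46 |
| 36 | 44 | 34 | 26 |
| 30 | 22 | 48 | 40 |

Yes

Row 1: 42 + 50 + 20 + 28 = 140.
Row 2: 32 + 24 + 38 + 46 = 140.
Row 3: 36 + 44 + 34 + 26 = 140.
Row 4: 30 + 22 + 48 + 40 = 140.
Column 1: 42 + 32 + 36 + 30 = 140.
Column 2: 50 + 24 + 44 + 22 = 140.
Column 3: 20 + 38 + 34 + 48 = 140.
Column 4: 28 + 46 + 26 + 40 = 140.
Main diagonal: 42 + 24 + 34 + 40 = 140.
Anti-diagonal: 28 + 38 + 44 + 30 = 140.
All lines sum to 140.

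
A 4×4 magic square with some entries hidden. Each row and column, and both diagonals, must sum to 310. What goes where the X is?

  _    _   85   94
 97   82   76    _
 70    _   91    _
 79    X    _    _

100

Row 2: 97 + 82 + 76 + ? = 310, so (2,4) = 55.
From column 1, 310 − (97 + 70 + 79) gives (1,1) = 64.
Column 3: 85 + 76 + 91 + ? = 310, so (4,3) = 58.
From main diagonal, 310 − (64 + 82 + 91) gives (4,4) = 73.
Anti-diagonal needs 310; the known cells sum to 249, so (3,2) = 61.
Row 1: 64 + 85 + 94 + ? = 310, so (1,2) = 67.
The remaining cell in row 3 is (3,4) = 310 − 222 = 88.
Row 4 needs 310; the known cells sum to 210, so (4,2) = 100.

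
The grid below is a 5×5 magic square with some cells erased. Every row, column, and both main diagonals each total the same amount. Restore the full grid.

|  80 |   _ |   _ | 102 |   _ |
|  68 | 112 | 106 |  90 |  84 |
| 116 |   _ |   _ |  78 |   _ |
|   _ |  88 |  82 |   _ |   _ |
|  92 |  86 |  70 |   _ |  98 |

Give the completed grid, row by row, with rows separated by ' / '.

80 74 108 102 96 / 68 112 106 90 84 / 116 100 94 78 72 / 104 88 82 76 110 / 92 86 70 114 98

Row 2 is already complete: 68 + 112 + 106 + 90 + 84 = 460, so that is the magic constant.
Row 5 must total 460; the given cells sum to 346, so (5,4) = 114.
Column 1: 80 + 68 + 116 + 92 + ? = 460, so (4,1) = 104.
Using column 4: 102 + 90 + 78 + 114 + ? → (4,4) = 460 − 384 = 76.
The remaining cell in main diagonal is (3,3) = 460 − 366 = 94.
Anti-diagonal: 90 + 94 + 88 + 92 + ? = 460, so (1,5) = 96.
From row 4, 460 − (104 + 88 + 82 + 76) gives (4,5) = 110.
Using column 3: 106 + 94 + 82 + 70 + ? → (1,3) = 460 − 352 = 108.
The remaining cell in column 5 is (3,5) = 460 − 388 = 72.
Using row 1: 80 + 108 + 102 + 96 + ? → (1,2) = 460 − 386 = 74.
Row 3 needs 460; the known cells sum to 360, so (3,2) = 100.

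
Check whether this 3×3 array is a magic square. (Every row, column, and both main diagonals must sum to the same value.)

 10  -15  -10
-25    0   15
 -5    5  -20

No — main diagonal sums to -10 but column 3 sums to -15.

Row 1: 10 + (-15) + (-10) = -15.
Row 2: -25 + 0 + 15 = -10.
Row 3: -5 + 5 + (-20) = -20.
Column 1: 10 + (-25) + (-5) = -20.
Column 2: -15 + 0 + 5 = -10.
Column 3: -10 + 15 + (-20) = -15.
Main diagonal: 10 + 0 + (-20) = -10.
Anti-diagonal: -10 + 0 + (-5) = -15.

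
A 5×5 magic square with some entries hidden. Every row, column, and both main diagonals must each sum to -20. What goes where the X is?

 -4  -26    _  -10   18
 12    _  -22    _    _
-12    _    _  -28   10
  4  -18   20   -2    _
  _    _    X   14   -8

-14

Row 1 must total -20; the given cells sum to -22, so (1,3) = 2.
Row 4: 4 + (-18) + 20 + (-2) + ? = -20, so (4,5) = -24.
Column 1 must total -20; the given cells sum to 0, so (5,1) = -20.
Column 4 must total -20; the given cells sum to -26, so (2,4) = 6.
The remaining cell in column 5 is (2,5) = -20 − (-4) = -16.
Using anti-diagonal: 18 + 6 + (-18) + (-20) + ? → (3,3) = -20 − (-14) = -6.
Using row 2: 12 + (-22) + 6 + (-16) + ? → (2,2) = -20 − (-20) = 0.
Using row 3: -12 + (-6) + (-28) + 10 + ? → (3,2) = -20 − (-36) = 16.
Using column 2: -26 + 0 + 16 + (-18) + ? → (5,2) = -20 − (-28) = 8.
Column 3: 2 + (-22) + (-6) + 20 + ? = -20, so (5,3) = -14.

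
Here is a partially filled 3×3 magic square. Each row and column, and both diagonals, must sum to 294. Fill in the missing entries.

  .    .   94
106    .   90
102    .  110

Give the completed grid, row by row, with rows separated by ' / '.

Row 2 must total 294; the given cells sum to 196, so (2,2) = 98.
From row 3, 294 − (102 + 110) gives (3,2) = 82.
Using column 1: 106 + 102 + ? → (1,1) = 294 − 208 = 86.
Using column 2: 98 + 82 + ? → (1,2) = 294 − 180 = 114.

86 114 94 / 106 98 90 / 102 82 110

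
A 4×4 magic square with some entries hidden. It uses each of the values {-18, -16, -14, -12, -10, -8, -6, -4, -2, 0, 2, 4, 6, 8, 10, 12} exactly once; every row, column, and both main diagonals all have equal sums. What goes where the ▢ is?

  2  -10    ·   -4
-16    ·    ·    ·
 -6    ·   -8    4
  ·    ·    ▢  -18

The 16 entries sum to -48, so each line sums to -48/4 = -12.
Row 1: 2 + (-10) + (-4) + ? = -12, so (1,3) = 0.
The remaining cell in row 3 is (3,2) = -12 − (-10) = -2.
From column 1, -12 − (2 + (-16) + (-6)) gives (4,1) = 8.
From column 4, -12 − (-4 + 4 + (-18)) gives (2,4) = 6.
Main diagonal needs -12; the known cells sum to -24, so (2,2) = 12.
From anti-diagonal, -12 − (-4 + (-2) + 8) gives (2,3) = -14.
Using column 2: -10 + 12 + (-2) + ? → (4,2) = -12 − 0 = -12.
Using column 3: 0 + (-14) + (-8) + ? → (4,3) = -12 − (-22) = 10.

10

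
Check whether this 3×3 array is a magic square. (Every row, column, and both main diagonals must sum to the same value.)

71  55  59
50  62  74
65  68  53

Row 1: 71 + 55 + 59 = 185.
Row 2: 50 + 62 + 74 = 186.
Row 3: 65 + 68 + 53 = 186.
Column 1: 71 + 50 + 65 = 186.
Column 2: 55 + 62 + 68 = 185.
Column 3: 59 + 74 + 53 = 186.
Main diagonal: 71 + 62 + 53 = 186.
Anti-diagonal: 59 + 62 + 65 = 186.

No — column 2 sums to 185 but row 2 sums to 186.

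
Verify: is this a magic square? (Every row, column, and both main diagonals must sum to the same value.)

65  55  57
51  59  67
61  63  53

Row 1: 65 + 55 + 57 = 177.
Row 2: 51 + 59 + 67 = 177.
Row 3: 61 + 63 + 53 = 177.
Column 1: 65 + 51 + 61 = 177.
Column 2: 55 + 59 + 63 = 177.
Column 3: 57 + 67 + 53 = 177.
Main diagonal: 65 + 59 + 53 = 177.
Anti-diagonal: 57 + 59 + 61 = 177.
All lines sum to 177.

Yes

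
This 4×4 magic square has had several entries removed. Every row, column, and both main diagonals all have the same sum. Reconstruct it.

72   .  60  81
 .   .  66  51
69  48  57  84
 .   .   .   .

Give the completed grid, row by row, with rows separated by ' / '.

Row 3 is already complete: 69 + 48 + 57 + 84 = 258, so that is the magic constant.
Row 1 needs 258; the known cells sum to 213, so (1,2) = 45.
From column 3, 258 − (60 + 66 + 57) gives (4,3) = 75.
Column 4 needs 258; the known cells sum to 216, so (4,4) = 42.
The remaining cell in main diagonal is (2,2) = 258 − 171 = 87.
Using anti-diagonal: 81 + 66 + 48 + ? → (4,1) = 258 − 195 = 63.
Row 2 must total 258; the given cells sum to 204, so (2,1) = 54.
Using row 4: 63 + 75 + 42 + ? → (4,2) = 258 − 180 = 78.

72 45 60 81 / 54 87 66 51 / 69 48 57 84 / 63 78 75 42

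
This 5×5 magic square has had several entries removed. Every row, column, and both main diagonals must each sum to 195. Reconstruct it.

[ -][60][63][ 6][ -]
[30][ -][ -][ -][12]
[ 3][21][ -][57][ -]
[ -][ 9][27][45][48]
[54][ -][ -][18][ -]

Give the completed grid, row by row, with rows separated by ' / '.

From row 4, 195 − (9 + 27 + 45 + 48) gives (4,1) = 66.
From column 1, 195 − (30 + 3 + 66 + 54) gives (1,1) = 42.
Column 4 must total 195; the given cells sum to 126, so (2,4) = 69.
The remaining cell in row 1 is (1,5) = 195 − 171 = 24.
From anti-diagonal, 195 − (24 + 69 + 9 + 54) gives (3,3) = 39.
Row 3: 3 + 21 + 39 + 57 + ? = 195, so (3,5) = 75.
From column 5, 195 − (24 + 12 + 75 + 48) gives (5,5) = 36.
Main diagonal: 42 + 39 + 45 + 36 + ? = 195, so (2,2) = 33.
Row 2 needs 195; the known cells sum to 144, so (2,3) = 51.
The remaining cell in column 2 is (5,2) = 195 − 123 = 72.
The remaining cell in column 3 is (5,3) = 195 − 180 = 15.

42 60 63 6 24 / 30 33 51 69 12 / 3 21 39 57 75 / 66 9 27 45 48 / 54 72 15 18 36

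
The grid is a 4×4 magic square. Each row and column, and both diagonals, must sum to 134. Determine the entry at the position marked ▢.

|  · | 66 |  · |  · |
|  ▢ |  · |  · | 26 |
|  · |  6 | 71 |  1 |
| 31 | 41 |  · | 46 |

51

Row 3 must total 134; the given cells sum to 78, so (3,1) = 56.
The remaining cell in row 4 is (4,3) = 134 − 118 = 16.
Using column 2: 66 + 6 + 41 + ? → (2,2) = 134 − 113 = 21.
The remaining cell in column 4 is (1,4) = 134 − 73 = 61.
Using main diagonal: 21 + 71 + 46 + ? → (1,1) = 134 − 138 = -4.
Using anti-diagonal: 61 + 6 + 31 + ? → (2,3) = 134 − 98 = 36.
Row 1: -4 + 66 + 61 + ? = 134, so (1,3) = 11.
From row 2, 134 − (21 + 36 + 26) gives (2,1) = 51.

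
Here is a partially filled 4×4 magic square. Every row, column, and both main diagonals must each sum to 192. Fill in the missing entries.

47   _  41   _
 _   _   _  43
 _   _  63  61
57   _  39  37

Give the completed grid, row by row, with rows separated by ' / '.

Row 4 must total 192; the given cells sum to 133, so (4,2) = 59.
Using column 3: 41 + 63 + 39 + ? → (2,3) = 192 − 143 = 49.
Column 4 needs 192; the known cells sum to 141, so (1,4) = 51.
Main diagonal must total 192; the given cells sum to 147, so (2,2) = 45.
Anti-diagonal needs 192; the known cells sum to 157, so (3,2) = 35.
The remaining cell in row 1 is (1,2) = 192 − 139 = 53.
Row 2: 45 + 49 + 43 + ? = 192, so (2,1) = 55.
Row 3 must total 192; the given cells sum to 159, so (3,1) = 33.

47 53 41 51 / 55 45 49 43 / 33 35 63 61 / 57 59 39 37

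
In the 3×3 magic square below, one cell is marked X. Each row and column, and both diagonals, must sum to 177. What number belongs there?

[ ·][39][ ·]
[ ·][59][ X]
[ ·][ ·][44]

69

Column 2 needs 177; the known cells sum to 98, so (3,2) = 79.
Using main diagonal: 59 + 44 + ? → (1,1) = 177 − 103 = 74.
From row 1, 177 − (74 + 39) gives (1,3) = 64.
Row 3 needs 177; the known cells sum to 123, so (3,1) = 54.
Using column 1: 74 + 54 + ? → (2,1) = 177 − 128 = 49.
Column 3: 64 + 44 + ? = 177, so (2,3) = 69.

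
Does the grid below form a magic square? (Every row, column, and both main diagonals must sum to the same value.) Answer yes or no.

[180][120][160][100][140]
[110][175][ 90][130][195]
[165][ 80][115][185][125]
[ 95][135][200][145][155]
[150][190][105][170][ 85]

No — anti-diagonal sums to 670 but column 1 sums to 700.

Row 1: 180 + 120 + 160 + 100 + 140 = 700.
Row 2: 110 + 175 + 90 + 130 + 195 = 700.
Row 3: 165 + 80 + 115 + 185 + 125 = 670.
Row 4: 95 + 135 + 200 + 145 + 155 = 730.
Row 5: 150 + 190 + 105 + 170 + 85 = 700.
Column 1: 180 + 110 + 165 + 95 + 150 = 700.
Column 2: 120 + 175 + 80 + 135 + 190 = 700.
Column 3: 160 + 90 + 115 + 200 + 105 = 670.
Column 4: 100 + 130 + 185 + 145 + 170 = 730.
Column 5: 140 + 195 + 125 + 155 + 85 = 700.
Main diagonal: 180 + 175 + 115 + 145 + 85 = 700.
Anti-diagonal: 140 + 130 + 115 + 135 + 150 = 670.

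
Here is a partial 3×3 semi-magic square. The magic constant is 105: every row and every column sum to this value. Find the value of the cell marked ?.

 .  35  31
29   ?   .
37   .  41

43

From row 1, 105 − (35 + 31) gives (1,1) = 39.
The remaining cell in row 3 is (3,2) = 105 − 78 = 27.
From column 2, 105 − (35 + 27) gives (2,2) = 43.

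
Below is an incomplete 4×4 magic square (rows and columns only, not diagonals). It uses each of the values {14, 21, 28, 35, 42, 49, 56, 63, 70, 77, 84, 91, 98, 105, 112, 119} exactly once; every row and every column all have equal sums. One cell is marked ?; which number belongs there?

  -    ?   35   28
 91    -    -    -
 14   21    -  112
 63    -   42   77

105

The 16 entries sum to 1064, so each line sums to 1064/4 = 266.
Row 3 must total 266; the given cells sum to 147, so (3,3) = 119.
Row 4: 63 + 42 + 77 + ? = 266, so (4,2) = 84.
From column 1, 266 − (91 + 14 + 63) gives (1,1) = 98.
Column 3 must total 266; the given cells sum to 196, so (2,3) = 70.
Column 4: 28 + 112 + 77 + ? = 266, so (2,4) = 49.
Using row 1: 98 + 35 + 28 + ? → (1,2) = 266 − 161 = 105.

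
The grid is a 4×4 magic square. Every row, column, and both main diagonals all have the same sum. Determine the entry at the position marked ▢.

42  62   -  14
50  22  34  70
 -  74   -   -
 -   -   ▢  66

38

Row 2 is complete and sums to 176; that is the magic constant.
Row 1 needs 176; the known cells sum to 118, so (1,3) = 58.
From column 2, 176 − (62 + 22 + 74) gives (4,2) = 18.
Using column 4: 14 + 70 + 66 + ? → (3,4) = 176 − 150 = 26.
Main diagonal needs 176; the known cells sum to 130, so (3,3) = 46.
From anti-diagonal, 176 − (14 + 34 + 74) gives (4,1) = 54.
Using row 3: 74 + 46 + 26 + ? → (3,1) = 176 − 146 = 30.
From row 4, 176 − (54 + 18 + 66) gives (4,3) = 38.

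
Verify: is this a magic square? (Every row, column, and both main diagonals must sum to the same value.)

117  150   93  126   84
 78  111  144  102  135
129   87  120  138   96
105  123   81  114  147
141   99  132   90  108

Row 1: 117 + 150 + 93 + 126 + 84 = 570.
Row 2: 78 + 111 + 144 + 102 + 135 = 570.
Row 3: 129 + 87 + 120 + 138 + 96 = 570.
Row 4: 105 + 123 + 81 + 114 + 147 = 570.
Row 5: 141 + 99 + 132 + 90 + 108 = 570.
Column 1: 117 + 78 + 129 + 105 + 141 = 570.
Column 2: 150 + 111 + 87 + 123 + 99 = 570.
Column 3: 93 + 144 + 120 + 81 + 132 = 570.
Column 4: 126 + 102 + 138 + 114 + 90 = 570.
Column 5: 84 + 135 + 96 + 147 + 108 = 570.
Main diagonal: 117 + 111 + 120 + 114 + 108 = 570.
Anti-diagonal: 84 + 102 + 120 + 123 + 141 = 570.
All lines sum to 570.

Yes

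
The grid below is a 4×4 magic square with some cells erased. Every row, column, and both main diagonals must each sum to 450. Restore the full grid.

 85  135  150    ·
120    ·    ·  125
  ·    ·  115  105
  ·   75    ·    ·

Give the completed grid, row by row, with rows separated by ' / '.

Using row 1: 85 + 135 + 150 + ? → (1,4) = 450 − 370 = 80.
Using column 4: 80 + 125 + 105 + ? → (4,4) = 450 − 310 = 140.
Using main diagonal: 85 + 115 + 140 + ? → (2,2) = 450 − 340 = 110.
Row 2: 120 + 110 + 125 + ? = 450, so (2,3) = 95.
Column 2 needs 450; the known cells sum to 320, so (3,2) = 130.
Column 3 needs 450; the known cells sum to 360, so (4,3) = 90.
The remaining cell in anti-diagonal is (4,1) = 450 − 305 = 145.
From row 3, 450 − (130 + 115 + 105) gives (3,1) = 100.

85 135 150 80 / 120 110 95 125 / 100 130 115 105 / 145 75 90 140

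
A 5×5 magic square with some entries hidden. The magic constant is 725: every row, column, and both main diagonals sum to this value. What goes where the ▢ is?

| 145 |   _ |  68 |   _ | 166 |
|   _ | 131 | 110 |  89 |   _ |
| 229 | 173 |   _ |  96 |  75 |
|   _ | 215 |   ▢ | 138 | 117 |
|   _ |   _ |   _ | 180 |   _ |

From row 3, 725 − (229 + 173 + 96 + 75) gives (3,3) = 152.
Column 4: 89 + 96 + 138 + 180 + ? = 725, so (1,4) = 222.
Main diagonal must total 725; the given cells sum to 566, so (5,5) = 159.
Anti-diagonal needs 725; the known cells sum to 622, so (5,1) = 103.
Row 1: 145 + 68 + 222 + 166 + ? = 725, so (1,2) = 124.
Column 2 needs 725; the known cells sum to 643, so (5,2) = 82.
Column 5: 166 + 75 + 117 + 159 + ? = 725, so (2,5) = 208.
The remaining cell in row 2 is (2,1) = 725 − 538 = 187.
The remaining cell in row 5 is (5,3) = 725 − 524 = 201.
Column 1 needs 725; the known cells sum to 664, so (4,1) = 61.
Using column 3: 68 + 110 + 152 + 201 + ? → (4,3) = 725 − 531 = 194.

194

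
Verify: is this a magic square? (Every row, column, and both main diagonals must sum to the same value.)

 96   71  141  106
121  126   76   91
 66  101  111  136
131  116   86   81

Row 1: 96 + 71 + 141 + 106 = 414.
Row 2: 121 + 126 + 76 + 91 = 414.
Row 3: 66 + 101 + 111 + 136 = 414.
Row 4: 131 + 116 + 86 + 81 = 414.
Column 1: 96 + 121 + 66 + 131 = 414.
Column 2: 71 + 126 + 101 + 116 = 414.
Column 3: 141 + 76 + 111 + 86 = 414.
Column 4: 106 + 91 + 136 + 81 = 414.
Main diagonal: 96 + 126 + 111 + 81 = 414.
Anti-diagonal: 106 + 76 + 101 + 131 = 414.
All lines sum to 414.

Yes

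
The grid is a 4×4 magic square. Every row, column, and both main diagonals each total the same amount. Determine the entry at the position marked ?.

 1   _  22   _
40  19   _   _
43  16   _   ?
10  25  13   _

7

Column 1 is complete and sums to 94; that is the magic constant.
Row 4 needs 94; the known cells sum to 48, so (4,4) = 46.
From column 2, 94 − (19 + 16 + 25) gives (1,2) = 34.
Using main diagonal: 1 + 19 + 46 + ? → (3,3) = 94 − 66 = 28.
Using row 1: 1 + 34 + 22 + ? → (1,4) = 94 − 57 = 37.
The remaining cell in row 3 is (3,4) = 94 − 87 = 7.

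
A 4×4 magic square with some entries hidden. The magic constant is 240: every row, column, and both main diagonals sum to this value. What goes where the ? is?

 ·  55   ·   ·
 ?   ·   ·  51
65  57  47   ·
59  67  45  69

53

From row 3, 240 − (65 + 57 + 47) gives (3,4) = 71.
The remaining cell in column 2 is (2,2) = 240 − 179 = 61.
Column 4 must total 240; the given cells sum to 191, so (1,4) = 49.
Using main diagonal: 61 + 47 + 69 + ? → (1,1) = 240 − 177 = 63.
Anti-diagonal must total 240; the given cells sum to 165, so (2,3) = 75.
Row 1: 63 + 55 + 49 + ? = 240, so (1,3) = 73.
Row 2 needs 240; the known cells sum to 187, so (2,1) = 53.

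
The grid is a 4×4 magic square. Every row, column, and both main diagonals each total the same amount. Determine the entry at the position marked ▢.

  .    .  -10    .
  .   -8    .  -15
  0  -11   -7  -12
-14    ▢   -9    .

-5

Row 3 is complete and sums to -30; that is the magic constant.
Column 3: -10 + (-7) + (-9) + ? = -30, so (2,3) = -4.
Anti-diagonal: -4 + (-11) + (-14) + ? = -30, so (1,4) = -1.
Row 2 needs -30; the known cells sum to -27, so (2,1) = -3.
The remaining cell in column 1 is (1,1) = -30 − (-17) = -13.
From column 4, -30 − (-1 + (-15) + (-12)) gives (4,4) = -2.
Row 1 must total -30; the given cells sum to -24, so (1,2) = -6.
The remaining cell in row 4 is (4,2) = -30 − (-25) = -5.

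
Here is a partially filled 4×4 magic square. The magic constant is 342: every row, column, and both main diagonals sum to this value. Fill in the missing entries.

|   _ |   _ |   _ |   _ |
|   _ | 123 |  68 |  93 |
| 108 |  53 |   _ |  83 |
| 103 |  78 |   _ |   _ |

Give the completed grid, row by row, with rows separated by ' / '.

Row 2: 123 + 68 + 93 + ? = 342, so (2,1) = 58.
Row 3: 108 + 53 + 83 + ? = 342, so (3,3) = 98.
The remaining cell in column 1 is (1,1) = 342 − 269 = 73.
From column 2, 342 − (123 + 53 + 78) gives (1,2) = 88.
The remaining cell in main diagonal is (4,4) = 342 − 294 = 48.
From anti-diagonal, 342 − (68 + 53 + 103) gives (1,4) = 118.
Row 1 must total 342; the given cells sum to 279, so (1,3) = 63.
Row 4: 103 + 78 + 48 + ? = 342, so (4,3) = 113.

73 88 63 118 / 58 123 68 93 / 108 53 98 83 / 103 78 113 48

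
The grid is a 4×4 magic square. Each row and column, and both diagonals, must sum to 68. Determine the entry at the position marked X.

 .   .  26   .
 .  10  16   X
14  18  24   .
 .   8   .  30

20

From row 3, 68 − (14 + 18 + 24) gives (3,4) = 12.
Using column 2: 10 + 18 + 8 + ? → (1,2) = 68 − 36 = 32.
Column 3: 26 + 16 + 24 + ? = 68, so (4,3) = 2.
Main diagonal needs 68; the known cells sum to 64, so (1,1) = 4.
From row 1, 68 − (4 + 32 + 26) gives (1,4) = 6.
The remaining cell in row 4 is (4,1) = 68 − 40 = 28.
Column 1 must total 68; the given cells sum to 46, so (2,1) = 22.
Using column 4: 6 + 12 + 30 + ? → (2,4) = 68 − 48 = 20.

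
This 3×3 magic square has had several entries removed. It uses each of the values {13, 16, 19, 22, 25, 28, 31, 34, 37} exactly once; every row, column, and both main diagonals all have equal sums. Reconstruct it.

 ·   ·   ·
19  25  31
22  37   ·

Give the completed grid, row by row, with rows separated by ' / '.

34 13 28 / 19 25 31 / 22 37 16

The 9 entries sum to 225, so each line sums to 225/3 = 75.
Using row 3: 22 + 37 + ? → (3,3) = 75 − 59 = 16.
The remaining cell in column 1 is (1,1) = 75 − 41 = 34.
Column 2 needs 75; the known cells sum to 62, so (1,2) = 13.
Column 3 must total 75; the given cells sum to 47, so (1,3) = 28.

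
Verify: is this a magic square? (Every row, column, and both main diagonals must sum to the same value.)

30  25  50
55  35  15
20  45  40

Yes

Row 1: 30 + 25 + 50 = 105.
Row 2: 55 + 35 + 15 = 105.
Row 3: 20 + 45 + 40 = 105.
Column 1: 30 + 55 + 20 = 105.
Column 2: 25 + 35 + 45 = 105.
Column 3: 50 + 15 + 40 = 105.
Main diagonal: 30 + 35 + 40 = 105.
Anti-diagonal: 50 + 35 + 20 = 105.
All lines sum to 105.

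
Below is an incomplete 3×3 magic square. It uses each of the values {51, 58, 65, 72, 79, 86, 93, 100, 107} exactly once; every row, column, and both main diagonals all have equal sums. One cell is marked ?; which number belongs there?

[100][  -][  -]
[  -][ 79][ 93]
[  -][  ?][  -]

The 9 entries sum to 711, so each line sums to 711/3 = 237.
Row 2 must total 237; the given cells sum to 172, so (2,1) = 65.
Column 1 needs 237; the known cells sum to 165, so (3,1) = 72.
Main diagonal must total 237; the given cells sum to 179, so (3,3) = 58.
The remaining cell in anti-diagonal is (1,3) = 237 − 151 = 86.
Using row 1: 100 + 86 + ? → (1,2) = 237 − 186 = 51.
Using row 3: 72 + 58 + ? → (3,2) = 237 − 130 = 107.

107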